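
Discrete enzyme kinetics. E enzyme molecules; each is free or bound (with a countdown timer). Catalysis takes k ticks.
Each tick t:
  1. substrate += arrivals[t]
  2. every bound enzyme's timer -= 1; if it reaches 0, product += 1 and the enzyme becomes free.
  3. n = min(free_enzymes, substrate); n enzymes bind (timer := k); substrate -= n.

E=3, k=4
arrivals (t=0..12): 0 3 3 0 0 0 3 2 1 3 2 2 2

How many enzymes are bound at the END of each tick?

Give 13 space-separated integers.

Answer: 0 3 3 3 3 3 3 3 3 3 3 3 3

Derivation:
t=0: arr=0 -> substrate=0 bound=0 product=0
t=1: arr=3 -> substrate=0 bound=3 product=0
t=2: arr=3 -> substrate=3 bound=3 product=0
t=3: arr=0 -> substrate=3 bound=3 product=0
t=4: arr=0 -> substrate=3 bound=3 product=0
t=5: arr=0 -> substrate=0 bound=3 product=3
t=6: arr=3 -> substrate=3 bound=3 product=3
t=7: arr=2 -> substrate=5 bound=3 product=3
t=8: arr=1 -> substrate=6 bound=3 product=3
t=9: arr=3 -> substrate=6 bound=3 product=6
t=10: arr=2 -> substrate=8 bound=3 product=6
t=11: arr=2 -> substrate=10 bound=3 product=6
t=12: arr=2 -> substrate=12 bound=3 product=6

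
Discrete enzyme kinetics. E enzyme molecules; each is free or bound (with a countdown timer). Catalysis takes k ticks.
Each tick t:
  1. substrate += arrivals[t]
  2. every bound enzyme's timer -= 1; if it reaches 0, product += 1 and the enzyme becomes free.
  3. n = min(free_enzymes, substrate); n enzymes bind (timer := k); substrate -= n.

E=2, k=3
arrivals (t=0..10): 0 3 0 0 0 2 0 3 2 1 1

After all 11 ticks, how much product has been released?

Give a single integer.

Answer: 5

Derivation:
t=0: arr=0 -> substrate=0 bound=0 product=0
t=1: arr=3 -> substrate=1 bound=2 product=0
t=2: arr=0 -> substrate=1 bound=2 product=0
t=3: arr=0 -> substrate=1 bound=2 product=0
t=4: arr=0 -> substrate=0 bound=1 product=2
t=5: arr=2 -> substrate=1 bound=2 product=2
t=6: arr=0 -> substrate=1 bound=2 product=2
t=7: arr=3 -> substrate=3 bound=2 product=3
t=8: arr=2 -> substrate=4 bound=2 product=4
t=9: arr=1 -> substrate=5 bound=2 product=4
t=10: arr=1 -> substrate=5 bound=2 product=5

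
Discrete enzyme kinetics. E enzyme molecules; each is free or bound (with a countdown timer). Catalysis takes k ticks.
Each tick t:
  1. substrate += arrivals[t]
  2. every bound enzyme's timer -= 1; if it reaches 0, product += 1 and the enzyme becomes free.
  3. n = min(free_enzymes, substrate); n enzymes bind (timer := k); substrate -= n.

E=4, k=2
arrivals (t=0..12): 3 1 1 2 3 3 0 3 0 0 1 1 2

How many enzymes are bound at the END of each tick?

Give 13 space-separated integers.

t=0: arr=3 -> substrate=0 bound=3 product=0
t=1: arr=1 -> substrate=0 bound=4 product=0
t=2: arr=1 -> substrate=0 bound=2 product=3
t=3: arr=2 -> substrate=0 bound=3 product=4
t=4: arr=3 -> substrate=1 bound=4 product=5
t=5: arr=3 -> substrate=2 bound=4 product=7
t=6: arr=0 -> substrate=0 bound=4 product=9
t=7: arr=3 -> substrate=1 bound=4 product=11
t=8: arr=0 -> substrate=0 bound=3 product=13
t=9: arr=0 -> substrate=0 bound=1 product=15
t=10: arr=1 -> substrate=0 bound=1 product=16
t=11: arr=1 -> substrate=0 bound=2 product=16
t=12: arr=2 -> substrate=0 bound=3 product=17

Answer: 3 4 2 3 4 4 4 4 3 1 1 2 3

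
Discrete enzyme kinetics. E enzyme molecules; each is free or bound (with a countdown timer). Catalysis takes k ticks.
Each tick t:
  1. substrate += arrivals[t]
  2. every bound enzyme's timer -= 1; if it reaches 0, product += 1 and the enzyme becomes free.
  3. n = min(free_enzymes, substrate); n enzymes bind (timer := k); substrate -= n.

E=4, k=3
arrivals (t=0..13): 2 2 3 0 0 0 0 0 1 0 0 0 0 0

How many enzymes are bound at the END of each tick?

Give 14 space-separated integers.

t=0: arr=2 -> substrate=0 bound=2 product=0
t=1: arr=2 -> substrate=0 bound=4 product=0
t=2: arr=3 -> substrate=3 bound=4 product=0
t=3: arr=0 -> substrate=1 bound=4 product=2
t=4: arr=0 -> substrate=0 bound=3 product=4
t=5: arr=0 -> substrate=0 bound=3 product=4
t=6: arr=0 -> substrate=0 bound=1 product=6
t=7: arr=0 -> substrate=0 bound=0 product=7
t=8: arr=1 -> substrate=0 bound=1 product=7
t=9: arr=0 -> substrate=0 bound=1 product=7
t=10: arr=0 -> substrate=0 bound=1 product=7
t=11: arr=0 -> substrate=0 bound=0 product=8
t=12: arr=0 -> substrate=0 bound=0 product=8
t=13: arr=0 -> substrate=0 bound=0 product=8

Answer: 2 4 4 4 3 3 1 0 1 1 1 0 0 0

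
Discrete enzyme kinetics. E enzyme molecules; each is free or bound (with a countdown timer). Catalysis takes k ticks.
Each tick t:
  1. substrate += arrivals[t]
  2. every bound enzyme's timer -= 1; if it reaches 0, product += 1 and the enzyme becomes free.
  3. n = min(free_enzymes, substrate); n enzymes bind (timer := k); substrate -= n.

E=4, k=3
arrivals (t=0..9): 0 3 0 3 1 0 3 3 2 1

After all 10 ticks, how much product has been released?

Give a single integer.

t=0: arr=0 -> substrate=0 bound=0 product=0
t=1: arr=3 -> substrate=0 bound=3 product=0
t=2: arr=0 -> substrate=0 bound=3 product=0
t=3: arr=3 -> substrate=2 bound=4 product=0
t=4: arr=1 -> substrate=0 bound=4 product=3
t=5: arr=0 -> substrate=0 bound=4 product=3
t=6: arr=3 -> substrate=2 bound=4 product=4
t=7: arr=3 -> substrate=2 bound=4 product=7
t=8: arr=2 -> substrate=4 bound=4 product=7
t=9: arr=1 -> substrate=4 bound=4 product=8

Answer: 8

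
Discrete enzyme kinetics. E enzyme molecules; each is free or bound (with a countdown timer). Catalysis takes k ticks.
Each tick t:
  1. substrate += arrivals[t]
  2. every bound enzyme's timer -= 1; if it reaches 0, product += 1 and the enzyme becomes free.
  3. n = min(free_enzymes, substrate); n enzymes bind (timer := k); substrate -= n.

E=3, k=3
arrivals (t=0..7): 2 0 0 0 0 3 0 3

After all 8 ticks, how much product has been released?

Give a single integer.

t=0: arr=2 -> substrate=0 bound=2 product=0
t=1: arr=0 -> substrate=0 bound=2 product=0
t=2: arr=0 -> substrate=0 bound=2 product=0
t=3: arr=0 -> substrate=0 bound=0 product=2
t=4: arr=0 -> substrate=0 bound=0 product=2
t=5: arr=3 -> substrate=0 bound=3 product=2
t=6: arr=0 -> substrate=0 bound=3 product=2
t=7: arr=3 -> substrate=3 bound=3 product=2

Answer: 2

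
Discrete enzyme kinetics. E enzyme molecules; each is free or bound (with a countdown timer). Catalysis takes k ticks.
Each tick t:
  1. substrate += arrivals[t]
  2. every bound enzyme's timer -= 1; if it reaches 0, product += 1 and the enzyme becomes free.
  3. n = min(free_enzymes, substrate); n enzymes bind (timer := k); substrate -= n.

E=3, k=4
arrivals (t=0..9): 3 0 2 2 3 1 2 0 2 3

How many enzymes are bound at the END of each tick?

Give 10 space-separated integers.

Answer: 3 3 3 3 3 3 3 3 3 3

Derivation:
t=0: arr=3 -> substrate=0 bound=3 product=0
t=1: arr=0 -> substrate=0 bound=3 product=0
t=2: arr=2 -> substrate=2 bound=3 product=0
t=3: arr=2 -> substrate=4 bound=3 product=0
t=4: arr=3 -> substrate=4 bound=3 product=3
t=5: arr=1 -> substrate=5 bound=3 product=3
t=6: arr=2 -> substrate=7 bound=3 product=3
t=7: arr=0 -> substrate=7 bound=3 product=3
t=8: arr=2 -> substrate=6 bound=3 product=6
t=9: arr=3 -> substrate=9 bound=3 product=6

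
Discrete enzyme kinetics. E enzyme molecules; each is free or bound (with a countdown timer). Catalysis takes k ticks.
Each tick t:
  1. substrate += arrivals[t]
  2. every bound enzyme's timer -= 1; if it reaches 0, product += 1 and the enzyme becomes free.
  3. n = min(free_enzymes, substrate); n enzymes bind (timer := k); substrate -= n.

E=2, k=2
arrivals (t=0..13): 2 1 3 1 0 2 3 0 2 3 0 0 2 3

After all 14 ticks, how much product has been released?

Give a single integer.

Answer: 12

Derivation:
t=0: arr=2 -> substrate=0 bound=2 product=0
t=1: arr=1 -> substrate=1 bound=2 product=0
t=2: arr=3 -> substrate=2 bound=2 product=2
t=3: arr=1 -> substrate=3 bound=2 product=2
t=4: arr=0 -> substrate=1 bound=2 product=4
t=5: arr=2 -> substrate=3 bound=2 product=4
t=6: arr=3 -> substrate=4 bound=2 product=6
t=7: arr=0 -> substrate=4 bound=2 product=6
t=8: arr=2 -> substrate=4 bound=2 product=8
t=9: arr=3 -> substrate=7 bound=2 product=8
t=10: arr=0 -> substrate=5 bound=2 product=10
t=11: arr=0 -> substrate=5 bound=2 product=10
t=12: arr=2 -> substrate=5 bound=2 product=12
t=13: arr=3 -> substrate=8 bound=2 product=12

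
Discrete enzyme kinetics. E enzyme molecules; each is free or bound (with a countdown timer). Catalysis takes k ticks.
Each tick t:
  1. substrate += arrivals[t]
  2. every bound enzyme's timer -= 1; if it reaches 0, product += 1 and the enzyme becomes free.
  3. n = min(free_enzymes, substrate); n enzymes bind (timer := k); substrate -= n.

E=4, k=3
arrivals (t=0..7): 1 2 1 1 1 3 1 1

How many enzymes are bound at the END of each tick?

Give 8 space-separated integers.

Answer: 1 3 4 4 3 4 4 4

Derivation:
t=0: arr=1 -> substrate=0 bound=1 product=0
t=1: arr=2 -> substrate=0 bound=3 product=0
t=2: arr=1 -> substrate=0 bound=4 product=0
t=3: arr=1 -> substrate=0 bound=4 product=1
t=4: arr=1 -> substrate=0 bound=3 product=3
t=5: arr=3 -> substrate=1 bound=4 product=4
t=6: arr=1 -> substrate=1 bound=4 product=5
t=7: arr=1 -> substrate=1 bound=4 product=6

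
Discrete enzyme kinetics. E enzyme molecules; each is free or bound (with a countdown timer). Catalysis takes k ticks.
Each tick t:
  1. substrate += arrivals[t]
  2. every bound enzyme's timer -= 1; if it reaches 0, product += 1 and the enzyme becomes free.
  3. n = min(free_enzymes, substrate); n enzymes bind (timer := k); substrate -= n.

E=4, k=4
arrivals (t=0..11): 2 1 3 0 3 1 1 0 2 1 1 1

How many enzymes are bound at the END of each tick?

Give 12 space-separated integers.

Answer: 2 3 4 4 4 4 4 4 4 4 4 4

Derivation:
t=0: arr=2 -> substrate=0 bound=2 product=0
t=1: arr=1 -> substrate=0 bound=3 product=0
t=2: arr=3 -> substrate=2 bound=4 product=0
t=3: arr=0 -> substrate=2 bound=4 product=0
t=4: arr=3 -> substrate=3 bound=4 product=2
t=5: arr=1 -> substrate=3 bound=4 product=3
t=6: arr=1 -> substrate=3 bound=4 product=4
t=7: arr=0 -> substrate=3 bound=4 product=4
t=8: arr=2 -> substrate=3 bound=4 product=6
t=9: arr=1 -> substrate=3 bound=4 product=7
t=10: arr=1 -> substrate=3 bound=4 product=8
t=11: arr=1 -> substrate=4 bound=4 product=8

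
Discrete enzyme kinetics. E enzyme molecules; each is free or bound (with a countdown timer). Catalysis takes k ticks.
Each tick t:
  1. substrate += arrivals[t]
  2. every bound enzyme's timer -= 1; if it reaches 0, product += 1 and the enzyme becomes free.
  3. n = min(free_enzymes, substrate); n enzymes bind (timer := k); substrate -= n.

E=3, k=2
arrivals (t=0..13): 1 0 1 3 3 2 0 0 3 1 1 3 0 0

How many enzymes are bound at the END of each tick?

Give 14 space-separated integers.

t=0: arr=1 -> substrate=0 bound=1 product=0
t=1: arr=0 -> substrate=0 bound=1 product=0
t=2: arr=1 -> substrate=0 bound=1 product=1
t=3: arr=3 -> substrate=1 bound=3 product=1
t=4: arr=3 -> substrate=3 bound=3 product=2
t=5: arr=2 -> substrate=3 bound=3 product=4
t=6: arr=0 -> substrate=2 bound=3 product=5
t=7: arr=0 -> substrate=0 bound=3 product=7
t=8: arr=3 -> substrate=2 bound=3 product=8
t=9: arr=1 -> substrate=1 bound=3 product=10
t=10: arr=1 -> substrate=1 bound=3 product=11
t=11: arr=3 -> substrate=2 bound=3 product=13
t=12: arr=0 -> substrate=1 bound=3 product=14
t=13: arr=0 -> substrate=0 bound=2 product=16

Answer: 1 1 1 3 3 3 3 3 3 3 3 3 3 2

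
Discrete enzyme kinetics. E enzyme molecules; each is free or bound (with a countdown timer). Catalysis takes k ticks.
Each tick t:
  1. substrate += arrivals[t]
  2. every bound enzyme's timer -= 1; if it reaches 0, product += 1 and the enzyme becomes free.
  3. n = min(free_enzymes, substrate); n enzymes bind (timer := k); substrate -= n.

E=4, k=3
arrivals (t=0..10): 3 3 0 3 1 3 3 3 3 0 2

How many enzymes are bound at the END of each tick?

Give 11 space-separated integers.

t=0: arr=3 -> substrate=0 bound=3 product=0
t=1: arr=3 -> substrate=2 bound=4 product=0
t=2: arr=0 -> substrate=2 bound=4 product=0
t=3: arr=3 -> substrate=2 bound=4 product=3
t=4: arr=1 -> substrate=2 bound=4 product=4
t=5: arr=3 -> substrate=5 bound=4 product=4
t=6: arr=3 -> substrate=5 bound=4 product=7
t=7: arr=3 -> substrate=7 bound=4 product=8
t=8: arr=3 -> substrate=10 bound=4 product=8
t=9: arr=0 -> substrate=7 bound=4 product=11
t=10: arr=2 -> substrate=8 bound=4 product=12

Answer: 3 4 4 4 4 4 4 4 4 4 4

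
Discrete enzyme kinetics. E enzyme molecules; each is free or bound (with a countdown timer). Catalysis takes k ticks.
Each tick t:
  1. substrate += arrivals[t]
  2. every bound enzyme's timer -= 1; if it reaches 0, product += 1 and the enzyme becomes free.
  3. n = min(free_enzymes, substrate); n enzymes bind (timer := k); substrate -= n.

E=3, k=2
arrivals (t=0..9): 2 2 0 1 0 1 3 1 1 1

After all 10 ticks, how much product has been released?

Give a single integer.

Answer: 9

Derivation:
t=0: arr=2 -> substrate=0 bound=2 product=0
t=1: arr=2 -> substrate=1 bound=3 product=0
t=2: arr=0 -> substrate=0 bound=2 product=2
t=3: arr=1 -> substrate=0 bound=2 product=3
t=4: arr=0 -> substrate=0 bound=1 product=4
t=5: arr=1 -> substrate=0 bound=1 product=5
t=6: arr=3 -> substrate=1 bound=3 product=5
t=7: arr=1 -> substrate=1 bound=3 product=6
t=8: arr=1 -> substrate=0 bound=3 product=8
t=9: arr=1 -> substrate=0 bound=3 product=9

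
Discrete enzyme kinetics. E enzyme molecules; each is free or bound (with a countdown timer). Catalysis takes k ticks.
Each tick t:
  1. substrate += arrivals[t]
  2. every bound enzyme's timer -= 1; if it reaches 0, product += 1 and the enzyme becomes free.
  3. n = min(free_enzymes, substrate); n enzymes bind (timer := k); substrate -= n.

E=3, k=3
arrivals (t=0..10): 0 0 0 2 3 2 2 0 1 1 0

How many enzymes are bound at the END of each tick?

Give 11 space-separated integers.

Answer: 0 0 0 2 3 3 3 3 3 3 3

Derivation:
t=0: arr=0 -> substrate=0 bound=0 product=0
t=1: arr=0 -> substrate=0 bound=0 product=0
t=2: arr=0 -> substrate=0 bound=0 product=0
t=3: arr=2 -> substrate=0 bound=2 product=0
t=4: arr=3 -> substrate=2 bound=3 product=0
t=5: arr=2 -> substrate=4 bound=3 product=0
t=6: arr=2 -> substrate=4 bound=3 product=2
t=7: arr=0 -> substrate=3 bound=3 product=3
t=8: arr=1 -> substrate=4 bound=3 product=3
t=9: arr=1 -> substrate=3 bound=3 product=5
t=10: arr=0 -> substrate=2 bound=3 product=6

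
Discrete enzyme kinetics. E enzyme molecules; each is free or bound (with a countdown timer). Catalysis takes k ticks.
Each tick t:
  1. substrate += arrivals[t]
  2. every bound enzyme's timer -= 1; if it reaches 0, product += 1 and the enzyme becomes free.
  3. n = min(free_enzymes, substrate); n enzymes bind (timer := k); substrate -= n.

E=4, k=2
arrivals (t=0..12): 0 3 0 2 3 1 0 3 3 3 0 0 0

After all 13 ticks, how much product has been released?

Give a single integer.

Answer: 17

Derivation:
t=0: arr=0 -> substrate=0 bound=0 product=0
t=1: arr=3 -> substrate=0 bound=3 product=0
t=2: arr=0 -> substrate=0 bound=3 product=0
t=3: arr=2 -> substrate=0 bound=2 product=3
t=4: arr=3 -> substrate=1 bound=4 product=3
t=5: arr=1 -> substrate=0 bound=4 product=5
t=6: arr=0 -> substrate=0 bound=2 product=7
t=7: arr=3 -> substrate=0 bound=3 product=9
t=8: arr=3 -> substrate=2 bound=4 product=9
t=9: arr=3 -> substrate=2 bound=4 product=12
t=10: arr=0 -> substrate=1 bound=4 product=13
t=11: arr=0 -> substrate=0 bound=2 product=16
t=12: arr=0 -> substrate=0 bound=1 product=17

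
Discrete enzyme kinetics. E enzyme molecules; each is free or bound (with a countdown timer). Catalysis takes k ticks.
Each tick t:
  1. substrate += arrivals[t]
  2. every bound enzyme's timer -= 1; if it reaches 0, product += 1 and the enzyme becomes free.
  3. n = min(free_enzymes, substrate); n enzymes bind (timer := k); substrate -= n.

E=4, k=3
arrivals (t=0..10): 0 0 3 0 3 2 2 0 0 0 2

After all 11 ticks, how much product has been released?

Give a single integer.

Answer: 8

Derivation:
t=0: arr=0 -> substrate=0 bound=0 product=0
t=1: arr=0 -> substrate=0 bound=0 product=0
t=2: arr=3 -> substrate=0 bound=3 product=0
t=3: arr=0 -> substrate=0 bound=3 product=0
t=4: arr=3 -> substrate=2 bound=4 product=0
t=5: arr=2 -> substrate=1 bound=4 product=3
t=6: arr=2 -> substrate=3 bound=4 product=3
t=7: arr=0 -> substrate=2 bound=4 product=4
t=8: arr=0 -> substrate=0 bound=3 product=7
t=9: arr=0 -> substrate=0 bound=3 product=7
t=10: arr=2 -> substrate=0 bound=4 product=8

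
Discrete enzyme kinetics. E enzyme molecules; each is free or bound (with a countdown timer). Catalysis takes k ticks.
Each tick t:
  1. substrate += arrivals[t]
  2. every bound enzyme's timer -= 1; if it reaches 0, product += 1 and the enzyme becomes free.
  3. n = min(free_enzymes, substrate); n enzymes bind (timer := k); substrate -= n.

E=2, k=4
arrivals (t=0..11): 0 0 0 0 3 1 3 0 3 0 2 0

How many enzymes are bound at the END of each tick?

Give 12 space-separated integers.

Answer: 0 0 0 0 2 2 2 2 2 2 2 2

Derivation:
t=0: arr=0 -> substrate=0 bound=0 product=0
t=1: arr=0 -> substrate=0 bound=0 product=0
t=2: arr=0 -> substrate=0 bound=0 product=0
t=3: arr=0 -> substrate=0 bound=0 product=0
t=4: arr=3 -> substrate=1 bound=2 product=0
t=5: arr=1 -> substrate=2 bound=2 product=0
t=6: arr=3 -> substrate=5 bound=2 product=0
t=7: arr=0 -> substrate=5 bound=2 product=0
t=8: arr=3 -> substrate=6 bound=2 product=2
t=9: arr=0 -> substrate=6 bound=2 product=2
t=10: arr=2 -> substrate=8 bound=2 product=2
t=11: arr=0 -> substrate=8 bound=2 product=2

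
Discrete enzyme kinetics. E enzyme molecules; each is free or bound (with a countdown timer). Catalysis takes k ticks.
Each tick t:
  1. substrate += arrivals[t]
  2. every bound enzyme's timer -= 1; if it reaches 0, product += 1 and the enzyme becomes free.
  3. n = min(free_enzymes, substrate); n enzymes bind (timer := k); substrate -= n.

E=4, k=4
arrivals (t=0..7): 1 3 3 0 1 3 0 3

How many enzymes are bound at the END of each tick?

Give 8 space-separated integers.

t=0: arr=1 -> substrate=0 bound=1 product=0
t=1: arr=3 -> substrate=0 bound=4 product=0
t=2: arr=3 -> substrate=3 bound=4 product=0
t=3: arr=0 -> substrate=3 bound=4 product=0
t=4: arr=1 -> substrate=3 bound=4 product=1
t=5: arr=3 -> substrate=3 bound=4 product=4
t=6: arr=0 -> substrate=3 bound=4 product=4
t=7: arr=3 -> substrate=6 bound=4 product=4

Answer: 1 4 4 4 4 4 4 4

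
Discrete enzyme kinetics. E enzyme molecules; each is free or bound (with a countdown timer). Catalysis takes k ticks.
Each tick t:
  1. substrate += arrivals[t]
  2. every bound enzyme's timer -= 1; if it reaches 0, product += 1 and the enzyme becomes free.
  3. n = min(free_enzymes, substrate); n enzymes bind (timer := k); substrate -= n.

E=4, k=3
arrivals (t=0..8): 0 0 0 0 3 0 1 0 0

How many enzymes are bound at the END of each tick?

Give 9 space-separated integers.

t=0: arr=0 -> substrate=0 bound=0 product=0
t=1: arr=0 -> substrate=0 bound=0 product=0
t=2: arr=0 -> substrate=0 bound=0 product=0
t=3: arr=0 -> substrate=0 bound=0 product=0
t=4: arr=3 -> substrate=0 bound=3 product=0
t=5: arr=0 -> substrate=0 bound=3 product=0
t=6: arr=1 -> substrate=0 bound=4 product=0
t=7: arr=0 -> substrate=0 bound=1 product=3
t=8: arr=0 -> substrate=0 bound=1 product=3

Answer: 0 0 0 0 3 3 4 1 1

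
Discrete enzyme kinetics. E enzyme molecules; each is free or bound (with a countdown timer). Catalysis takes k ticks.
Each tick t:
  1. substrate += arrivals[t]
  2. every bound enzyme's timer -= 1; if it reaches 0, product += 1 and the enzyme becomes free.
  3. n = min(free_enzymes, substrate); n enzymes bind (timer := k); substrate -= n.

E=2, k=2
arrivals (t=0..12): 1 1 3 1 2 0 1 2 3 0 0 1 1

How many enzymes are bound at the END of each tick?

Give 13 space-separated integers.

t=0: arr=1 -> substrate=0 bound=1 product=0
t=1: arr=1 -> substrate=0 bound=2 product=0
t=2: arr=3 -> substrate=2 bound=2 product=1
t=3: arr=1 -> substrate=2 bound=2 product=2
t=4: arr=2 -> substrate=3 bound=2 product=3
t=5: arr=0 -> substrate=2 bound=2 product=4
t=6: arr=1 -> substrate=2 bound=2 product=5
t=7: arr=2 -> substrate=3 bound=2 product=6
t=8: arr=3 -> substrate=5 bound=2 product=7
t=9: arr=0 -> substrate=4 bound=2 product=8
t=10: arr=0 -> substrate=3 bound=2 product=9
t=11: arr=1 -> substrate=3 bound=2 product=10
t=12: arr=1 -> substrate=3 bound=2 product=11

Answer: 1 2 2 2 2 2 2 2 2 2 2 2 2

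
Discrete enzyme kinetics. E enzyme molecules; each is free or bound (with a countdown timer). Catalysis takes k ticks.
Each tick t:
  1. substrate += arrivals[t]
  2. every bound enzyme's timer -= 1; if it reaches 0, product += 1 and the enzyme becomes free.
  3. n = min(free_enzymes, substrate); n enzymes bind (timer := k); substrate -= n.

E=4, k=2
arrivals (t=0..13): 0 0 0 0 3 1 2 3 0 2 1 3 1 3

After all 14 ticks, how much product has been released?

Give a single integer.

Answer: 15

Derivation:
t=0: arr=0 -> substrate=0 bound=0 product=0
t=1: arr=0 -> substrate=0 bound=0 product=0
t=2: arr=0 -> substrate=0 bound=0 product=0
t=3: arr=0 -> substrate=0 bound=0 product=0
t=4: arr=3 -> substrate=0 bound=3 product=0
t=5: arr=1 -> substrate=0 bound=4 product=0
t=6: arr=2 -> substrate=0 bound=3 product=3
t=7: arr=3 -> substrate=1 bound=4 product=4
t=8: arr=0 -> substrate=0 bound=3 product=6
t=9: arr=2 -> substrate=0 bound=3 product=8
t=10: arr=1 -> substrate=0 bound=3 product=9
t=11: arr=3 -> substrate=0 bound=4 product=11
t=12: arr=1 -> substrate=0 bound=4 product=12
t=13: arr=3 -> substrate=0 bound=4 product=15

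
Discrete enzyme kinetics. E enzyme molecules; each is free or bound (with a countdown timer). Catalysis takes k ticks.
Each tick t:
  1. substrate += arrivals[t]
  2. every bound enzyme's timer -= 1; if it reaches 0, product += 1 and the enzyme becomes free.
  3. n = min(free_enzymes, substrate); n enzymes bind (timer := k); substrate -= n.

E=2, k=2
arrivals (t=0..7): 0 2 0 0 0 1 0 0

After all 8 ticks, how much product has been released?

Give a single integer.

t=0: arr=0 -> substrate=0 bound=0 product=0
t=1: arr=2 -> substrate=0 bound=2 product=0
t=2: arr=0 -> substrate=0 bound=2 product=0
t=3: arr=0 -> substrate=0 bound=0 product=2
t=4: arr=0 -> substrate=0 bound=0 product=2
t=5: arr=1 -> substrate=0 bound=1 product=2
t=6: arr=0 -> substrate=0 bound=1 product=2
t=7: arr=0 -> substrate=0 bound=0 product=3

Answer: 3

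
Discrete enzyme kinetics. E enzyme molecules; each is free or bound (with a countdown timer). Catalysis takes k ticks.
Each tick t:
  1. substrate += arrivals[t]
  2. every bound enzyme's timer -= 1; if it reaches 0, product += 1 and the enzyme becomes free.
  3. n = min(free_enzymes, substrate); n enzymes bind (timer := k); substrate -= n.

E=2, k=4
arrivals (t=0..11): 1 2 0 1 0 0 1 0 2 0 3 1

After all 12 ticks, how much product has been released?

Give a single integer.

Answer: 4

Derivation:
t=0: arr=1 -> substrate=0 bound=1 product=0
t=1: arr=2 -> substrate=1 bound=2 product=0
t=2: arr=0 -> substrate=1 bound=2 product=0
t=3: arr=1 -> substrate=2 bound=2 product=0
t=4: arr=0 -> substrate=1 bound=2 product=1
t=5: arr=0 -> substrate=0 bound=2 product=2
t=6: arr=1 -> substrate=1 bound=2 product=2
t=7: arr=0 -> substrate=1 bound=2 product=2
t=8: arr=2 -> substrate=2 bound=2 product=3
t=9: arr=0 -> substrate=1 bound=2 product=4
t=10: arr=3 -> substrate=4 bound=2 product=4
t=11: arr=1 -> substrate=5 bound=2 product=4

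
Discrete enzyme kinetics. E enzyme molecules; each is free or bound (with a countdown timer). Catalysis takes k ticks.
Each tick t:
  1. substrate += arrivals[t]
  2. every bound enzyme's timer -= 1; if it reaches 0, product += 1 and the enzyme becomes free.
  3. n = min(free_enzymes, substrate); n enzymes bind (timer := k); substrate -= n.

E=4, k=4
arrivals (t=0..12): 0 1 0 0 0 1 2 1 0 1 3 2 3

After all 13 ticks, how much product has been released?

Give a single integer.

Answer: 5

Derivation:
t=0: arr=0 -> substrate=0 bound=0 product=0
t=1: arr=1 -> substrate=0 bound=1 product=0
t=2: arr=0 -> substrate=0 bound=1 product=0
t=3: arr=0 -> substrate=0 bound=1 product=0
t=4: arr=0 -> substrate=0 bound=1 product=0
t=5: arr=1 -> substrate=0 bound=1 product=1
t=6: arr=2 -> substrate=0 bound=3 product=1
t=7: arr=1 -> substrate=0 bound=4 product=1
t=8: arr=0 -> substrate=0 bound=4 product=1
t=9: arr=1 -> substrate=0 bound=4 product=2
t=10: arr=3 -> substrate=1 bound=4 product=4
t=11: arr=2 -> substrate=2 bound=4 product=5
t=12: arr=3 -> substrate=5 bound=4 product=5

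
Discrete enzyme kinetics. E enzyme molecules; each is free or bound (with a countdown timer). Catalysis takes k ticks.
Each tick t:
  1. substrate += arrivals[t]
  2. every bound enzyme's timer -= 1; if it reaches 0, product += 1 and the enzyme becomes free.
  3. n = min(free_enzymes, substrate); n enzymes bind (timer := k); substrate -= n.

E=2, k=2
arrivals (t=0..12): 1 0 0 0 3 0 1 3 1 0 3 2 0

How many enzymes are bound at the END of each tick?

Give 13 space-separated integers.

t=0: arr=1 -> substrate=0 bound=1 product=0
t=1: arr=0 -> substrate=0 bound=1 product=0
t=2: arr=0 -> substrate=0 bound=0 product=1
t=3: arr=0 -> substrate=0 bound=0 product=1
t=4: arr=3 -> substrate=1 bound=2 product=1
t=5: arr=0 -> substrate=1 bound=2 product=1
t=6: arr=1 -> substrate=0 bound=2 product=3
t=7: arr=3 -> substrate=3 bound=2 product=3
t=8: arr=1 -> substrate=2 bound=2 product=5
t=9: arr=0 -> substrate=2 bound=2 product=5
t=10: arr=3 -> substrate=3 bound=2 product=7
t=11: arr=2 -> substrate=5 bound=2 product=7
t=12: arr=0 -> substrate=3 bound=2 product=9

Answer: 1 1 0 0 2 2 2 2 2 2 2 2 2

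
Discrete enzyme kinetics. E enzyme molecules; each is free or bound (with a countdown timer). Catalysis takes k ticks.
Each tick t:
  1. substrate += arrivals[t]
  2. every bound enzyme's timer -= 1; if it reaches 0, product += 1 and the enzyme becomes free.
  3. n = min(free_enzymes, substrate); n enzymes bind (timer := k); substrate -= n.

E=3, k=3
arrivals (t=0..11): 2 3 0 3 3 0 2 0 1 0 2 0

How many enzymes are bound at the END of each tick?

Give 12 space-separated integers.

Answer: 2 3 3 3 3 3 3 3 3 3 3 3

Derivation:
t=0: arr=2 -> substrate=0 bound=2 product=0
t=1: arr=3 -> substrate=2 bound=3 product=0
t=2: arr=0 -> substrate=2 bound=3 product=0
t=3: arr=3 -> substrate=3 bound=3 product=2
t=4: arr=3 -> substrate=5 bound=3 product=3
t=5: arr=0 -> substrate=5 bound=3 product=3
t=6: arr=2 -> substrate=5 bound=3 product=5
t=7: arr=0 -> substrate=4 bound=3 product=6
t=8: arr=1 -> substrate=5 bound=3 product=6
t=9: arr=0 -> substrate=3 bound=3 product=8
t=10: arr=2 -> substrate=4 bound=3 product=9
t=11: arr=0 -> substrate=4 bound=3 product=9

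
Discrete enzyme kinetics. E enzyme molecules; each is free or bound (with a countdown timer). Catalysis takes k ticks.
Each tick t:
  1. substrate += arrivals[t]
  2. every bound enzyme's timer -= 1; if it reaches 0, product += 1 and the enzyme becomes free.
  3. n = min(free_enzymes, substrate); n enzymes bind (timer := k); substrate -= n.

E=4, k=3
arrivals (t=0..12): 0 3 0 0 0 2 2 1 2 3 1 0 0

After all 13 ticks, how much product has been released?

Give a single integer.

t=0: arr=0 -> substrate=0 bound=0 product=0
t=1: arr=3 -> substrate=0 bound=3 product=0
t=2: arr=0 -> substrate=0 bound=3 product=0
t=3: arr=0 -> substrate=0 bound=3 product=0
t=4: arr=0 -> substrate=0 bound=0 product=3
t=5: arr=2 -> substrate=0 bound=2 product=3
t=6: arr=2 -> substrate=0 bound=4 product=3
t=7: arr=1 -> substrate=1 bound=4 product=3
t=8: arr=2 -> substrate=1 bound=4 product=5
t=9: arr=3 -> substrate=2 bound=4 product=7
t=10: arr=1 -> substrate=3 bound=4 product=7
t=11: arr=0 -> substrate=1 bound=4 product=9
t=12: arr=0 -> substrate=0 bound=3 product=11

Answer: 11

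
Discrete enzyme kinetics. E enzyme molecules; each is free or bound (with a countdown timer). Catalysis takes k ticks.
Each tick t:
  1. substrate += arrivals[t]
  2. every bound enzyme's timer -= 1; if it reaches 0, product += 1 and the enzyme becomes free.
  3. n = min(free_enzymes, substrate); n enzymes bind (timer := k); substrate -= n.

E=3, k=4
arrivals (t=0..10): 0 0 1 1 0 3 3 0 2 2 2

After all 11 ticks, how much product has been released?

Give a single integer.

Answer: 4

Derivation:
t=0: arr=0 -> substrate=0 bound=0 product=0
t=1: arr=0 -> substrate=0 bound=0 product=0
t=2: arr=1 -> substrate=0 bound=1 product=0
t=3: arr=1 -> substrate=0 bound=2 product=0
t=4: arr=0 -> substrate=0 bound=2 product=0
t=5: arr=3 -> substrate=2 bound=3 product=0
t=6: arr=3 -> substrate=4 bound=3 product=1
t=7: arr=0 -> substrate=3 bound=3 product=2
t=8: arr=2 -> substrate=5 bound=3 product=2
t=9: arr=2 -> substrate=6 bound=3 product=3
t=10: arr=2 -> substrate=7 bound=3 product=4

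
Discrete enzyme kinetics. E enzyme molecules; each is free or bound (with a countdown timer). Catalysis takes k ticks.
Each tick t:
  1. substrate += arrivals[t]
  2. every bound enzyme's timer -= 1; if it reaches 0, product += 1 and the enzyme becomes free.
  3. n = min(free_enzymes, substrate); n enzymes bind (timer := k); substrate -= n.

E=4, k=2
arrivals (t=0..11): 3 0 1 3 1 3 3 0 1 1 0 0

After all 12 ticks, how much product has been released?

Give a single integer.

t=0: arr=3 -> substrate=0 bound=3 product=0
t=1: arr=0 -> substrate=0 bound=3 product=0
t=2: arr=1 -> substrate=0 bound=1 product=3
t=3: arr=3 -> substrate=0 bound=4 product=3
t=4: arr=1 -> substrate=0 bound=4 product=4
t=5: arr=3 -> substrate=0 bound=4 product=7
t=6: arr=3 -> substrate=2 bound=4 product=8
t=7: arr=0 -> substrate=0 bound=3 product=11
t=8: arr=1 -> substrate=0 bound=3 product=12
t=9: arr=1 -> substrate=0 bound=2 product=14
t=10: arr=0 -> substrate=0 bound=1 product=15
t=11: arr=0 -> substrate=0 bound=0 product=16

Answer: 16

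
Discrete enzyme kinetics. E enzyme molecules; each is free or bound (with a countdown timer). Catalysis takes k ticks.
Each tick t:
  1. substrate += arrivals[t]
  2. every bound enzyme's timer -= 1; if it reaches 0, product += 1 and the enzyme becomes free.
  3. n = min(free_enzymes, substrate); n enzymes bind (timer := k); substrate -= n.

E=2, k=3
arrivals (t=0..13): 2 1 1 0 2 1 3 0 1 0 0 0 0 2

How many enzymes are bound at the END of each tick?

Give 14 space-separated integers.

Answer: 2 2 2 2 2 2 2 2 2 2 2 2 2 2

Derivation:
t=0: arr=2 -> substrate=0 bound=2 product=0
t=1: arr=1 -> substrate=1 bound=2 product=0
t=2: arr=1 -> substrate=2 bound=2 product=0
t=3: arr=0 -> substrate=0 bound=2 product=2
t=4: arr=2 -> substrate=2 bound=2 product=2
t=5: arr=1 -> substrate=3 bound=2 product=2
t=6: arr=3 -> substrate=4 bound=2 product=4
t=7: arr=0 -> substrate=4 bound=2 product=4
t=8: arr=1 -> substrate=5 bound=2 product=4
t=9: arr=0 -> substrate=3 bound=2 product=6
t=10: arr=0 -> substrate=3 bound=2 product=6
t=11: arr=0 -> substrate=3 bound=2 product=6
t=12: arr=0 -> substrate=1 bound=2 product=8
t=13: arr=2 -> substrate=3 bound=2 product=8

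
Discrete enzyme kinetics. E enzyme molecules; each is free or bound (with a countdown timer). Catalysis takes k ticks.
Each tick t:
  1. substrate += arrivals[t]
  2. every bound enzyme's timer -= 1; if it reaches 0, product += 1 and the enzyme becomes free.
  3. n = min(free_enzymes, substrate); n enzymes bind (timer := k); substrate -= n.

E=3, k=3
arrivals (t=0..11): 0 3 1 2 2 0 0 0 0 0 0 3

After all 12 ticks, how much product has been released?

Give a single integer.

Answer: 8

Derivation:
t=0: arr=0 -> substrate=0 bound=0 product=0
t=1: arr=3 -> substrate=0 bound=3 product=0
t=2: arr=1 -> substrate=1 bound=3 product=0
t=3: arr=2 -> substrate=3 bound=3 product=0
t=4: arr=2 -> substrate=2 bound=3 product=3
t=5: arr=0 -> substrate=2 bound=3 product=3
t=6: arr=0 -> substrate=2 bound=3 product=3
t=7: arr=0 -> substrate=0 bound=2 product=6
t=8: arr=0 -> substrate=0 bound=2 product=6
t=9: arr=0 -> substrate=0 bound=2 product=6
t=10: arr=0 -> substrate=0 bound=0 product=8
t=11: arr=3 -> substrate=0 bound=3 product=8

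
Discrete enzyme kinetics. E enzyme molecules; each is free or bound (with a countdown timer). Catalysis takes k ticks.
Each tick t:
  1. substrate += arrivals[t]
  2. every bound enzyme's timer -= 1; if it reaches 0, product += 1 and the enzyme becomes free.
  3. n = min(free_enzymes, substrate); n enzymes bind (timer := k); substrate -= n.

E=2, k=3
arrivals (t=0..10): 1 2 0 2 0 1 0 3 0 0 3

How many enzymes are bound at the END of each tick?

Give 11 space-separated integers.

t=0: arr=1 -> substrate=0 bound=1 product=0
t=1: arr=2 -> substrate=1 bound=2 product=0
t=2: arr=0 -> substrate=1 bound=2 product=0
t=3: arr=2 -> substrate=2 bound=2 product=1
t=4: arr=0 -> substrate=1 bound=2 product=2
t=5: arr=1 -> substrate=2 bound=2 product=2
t=6: arr=0 -> substrate=1 bound=2 product=3
t=7: arr=3 -> substrate=3 bound=2 product=4
t=8: arr=0 -> substrate=3 bound=2 product=4
t=9: arr=0 -> substrate=2 bound=2 product=5
t=10: arr=3 -> substrate=4 bound=2 product=6

Answer: 1 2 2 2 2 2 2 2 2 2 2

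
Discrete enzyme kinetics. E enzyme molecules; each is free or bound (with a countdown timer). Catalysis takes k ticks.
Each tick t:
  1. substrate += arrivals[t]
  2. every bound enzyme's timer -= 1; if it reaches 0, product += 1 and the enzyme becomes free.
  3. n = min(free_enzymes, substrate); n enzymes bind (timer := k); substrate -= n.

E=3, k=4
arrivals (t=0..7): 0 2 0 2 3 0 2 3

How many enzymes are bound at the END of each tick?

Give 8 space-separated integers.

Answer: 0 2 2 3 3 3 3 3

Derivation:
t=0: arr=0 -> substrate=0 bound=0 product=0
t=1: arr=2 -> substrate=0 bound=2 product=0
t=2: arr=0 -> substrate=0 bound=2 product=0
t=3: arr=2 -> substrate=1 bound=3 product=0
t=4: arr=3 -> substrate=4 bound=3 product=0
t=5: arr=0 -> substrate=2 bound=3 product=2
t=6: arr=2 -> substrate=4 bound=3 product=2
t=7: arr=3 -> substrate=6 bound=3 product=3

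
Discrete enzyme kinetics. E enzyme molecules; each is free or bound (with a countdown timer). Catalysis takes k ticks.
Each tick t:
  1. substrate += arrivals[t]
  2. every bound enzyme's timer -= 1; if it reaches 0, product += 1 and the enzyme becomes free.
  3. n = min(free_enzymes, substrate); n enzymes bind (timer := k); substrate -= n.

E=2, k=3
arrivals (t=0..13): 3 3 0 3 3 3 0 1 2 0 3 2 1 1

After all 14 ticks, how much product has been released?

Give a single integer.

Answer: 8

Derivation:
t=0: arr=3 -> substrate=1 bound=2 product=0
t=1: arr=3 -> substrate=4 bound=2 product=0
t=2: arr=0 -> substrate=4 bound=2 product=0
t=3: arr=3 -> substrate=5 bound=2 product=2
t=4: arr=3 -> substrate=8 bound=2 product=2
t=5: arr=3 -> substrate=11 bound=2 product=2
t=6: arr=0 -> substrate=9 bound=2 product=4
t=7: arr=1 -> substrate=10 bound=2 product=4
t=8: arr=2 -> substrate=12 bound=2 product=4
t=9: arr=0 -> substrate=10 bound=2 product=6
t=10: arr=3 -> substrate=13 bound=2 product=6
t=11: arr=2 -> substrate=15 bound=2 product=6
t=12: arr=1 -> substrate=14 bound=2 product=8
t=13: arr=1 -> substrate=15 bound=2 product=8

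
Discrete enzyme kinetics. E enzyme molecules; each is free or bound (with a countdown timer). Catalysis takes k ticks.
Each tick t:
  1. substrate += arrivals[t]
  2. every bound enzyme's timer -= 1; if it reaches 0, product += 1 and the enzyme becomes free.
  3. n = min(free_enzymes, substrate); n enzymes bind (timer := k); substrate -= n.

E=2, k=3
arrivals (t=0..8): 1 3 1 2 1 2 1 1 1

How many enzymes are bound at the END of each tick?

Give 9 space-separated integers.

Answer: 1 2 2 2 2 2 2 2 2

Derivation:
t=0: arr=1 -> substrate=0 bound=1 product=0
t=1: arr=3 -> substrate=2 bound=2 product=0
t=2: arr=1 -> substrate=3 bound=2 product=0
t=3: arr=2 -> substrate=4 bound=2 product=1
t=4: arr=1 -> substrate=4 bound=2 product=2
t=5: arr=2 -> substrate=6 bound=2 product=2
t=6: arr=1 -> substrate=6 bound=2 product=3
t=7: arr=1 -> substrate=6 bound=2 product=4
t=8: arr=1 -> substrate=7 bound=2 product=4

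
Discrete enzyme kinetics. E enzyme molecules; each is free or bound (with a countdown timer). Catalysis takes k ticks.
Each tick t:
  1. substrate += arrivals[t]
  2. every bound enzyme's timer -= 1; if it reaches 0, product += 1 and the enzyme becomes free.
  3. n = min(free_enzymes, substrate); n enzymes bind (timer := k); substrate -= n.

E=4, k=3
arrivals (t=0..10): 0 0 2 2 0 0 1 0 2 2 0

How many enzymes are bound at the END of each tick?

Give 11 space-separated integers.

Answer: 0 0 2 4 4 2 1 1 3 4 4

Derivation:
t=0: arr=0 -> substrate=0 bound=0 product=0
t=1: arr=0 -> substrate=0 bound=0 product=0
t=2: arr=2 -> substrate=0 bound=2 product=0
t=3: arr=2 -> substrate=0 bound=4 product=0
t=4: arr=0 -> substrate=0 bound=4 product=0
t=5: arr=0 -> substrate=0 bound=2 product=2
t=6: arr=1 -> substrate=0 bound=1 product=4
t=7: arr=0 -> substrate=0 bound=1 product=4
t=8: arr=2 -> substrate=0 bound=3 product=4
t=9: arr=2 -> substrate=0 bound=4 product=5
t=10: arr=0 -> substrate=0 bound=4 product=5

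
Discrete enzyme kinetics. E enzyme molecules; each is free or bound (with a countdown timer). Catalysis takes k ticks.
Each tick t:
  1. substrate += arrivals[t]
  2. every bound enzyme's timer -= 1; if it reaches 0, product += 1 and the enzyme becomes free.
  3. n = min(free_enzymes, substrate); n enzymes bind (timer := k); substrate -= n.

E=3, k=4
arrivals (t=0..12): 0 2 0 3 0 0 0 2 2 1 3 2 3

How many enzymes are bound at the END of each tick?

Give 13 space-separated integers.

t=0: arr=0 -> substrate=0 bound=0 product=0
t=1: arr=2 -> substrate=0 bound=2 product=0
t=2: arr=0 -> substrate=0 bound=2 product=0
t=3: arr=3 -> substrate=2 bound=3 product=0
t=4: arr=0 -> substrate=2 bound=3 product=0
t=5: arr=0 -> substrate=0 bound=3 product=2
t=6: arr=0 -> substrate=0 bound=3 product=2
t=7: arr=2 -> substrate=1 bound=3 product=3
t=8: arr=2 -> substrate=3 bound=3 product=3
t=9: arr=1 -> substrate=2 bound=3 product=5
t=10: arr=3 -> substrate=5 bound=3 product=5
t=11: arr=2 -> substrate=6 bound=3 product=6
t=12: arr=3 -> substrate=9 bound=3 product=6

Answer: 0 2 2 3 3 3 3 3 3 3 3 3 3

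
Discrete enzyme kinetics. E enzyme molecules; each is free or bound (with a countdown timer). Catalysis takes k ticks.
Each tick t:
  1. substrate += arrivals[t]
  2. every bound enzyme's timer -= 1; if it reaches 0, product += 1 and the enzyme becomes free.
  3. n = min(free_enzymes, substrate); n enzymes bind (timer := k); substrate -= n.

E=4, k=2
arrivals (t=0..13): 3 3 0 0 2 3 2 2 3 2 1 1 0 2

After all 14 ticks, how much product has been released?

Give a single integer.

Answer: 22

Derivation:
t=0: arr=3 -> substrate=0 bound=3 product=0
t=1: arr=3 -> substrate=2 bound=4 product=0
t=2: arr=0 -> substrate=0 bound=3 product=3
t=3: arr=0 -> substrate=0 bound=2 product=4
t=4: arr=2 -> substrate=0 bound=2 product=6
t=5: arr=3 -> substrate=1 bound=4 product=6
t=6: arr=2 -> substrate=1 bound=4 product=8
t=7: arr=2 -> substrate=1 bound=4 product=10
t=8: arr=3 -> substrate=2 bound=4 product=12
t=9: arr=2 -> substrate=2 bound=4 product=14
t=10: arr=1 -> substrate=1 bound=4 product=16
t=11: arr=1 -> substrate=0 bound=4 product=18
t=12: arr=0 -> substrate=0 bound=2 product=20
t=13: arr=2 -> substrate=0 bound=2 product=22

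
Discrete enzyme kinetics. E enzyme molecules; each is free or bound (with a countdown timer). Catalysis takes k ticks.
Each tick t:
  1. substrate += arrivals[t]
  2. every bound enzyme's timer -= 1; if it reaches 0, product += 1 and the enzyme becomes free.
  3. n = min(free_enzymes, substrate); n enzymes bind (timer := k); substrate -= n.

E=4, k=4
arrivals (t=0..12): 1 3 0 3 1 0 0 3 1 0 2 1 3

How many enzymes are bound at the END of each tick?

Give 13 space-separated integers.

Answer: 1 4 4 4 4 4 4 4 4 4 4 4 4

Derivation:
t=0: arr=1 -> substrate=0 bound=1 product=0
t=1: arr=3 -> substrate=0 bound=4 product=0
t=2: arr=0 -> substrate=0 bound=4 product=0
t=3: arr=3 -> substrate=3 bound=4 product=0
t=4: arr=1 -> substrate=3 bound=4 product=1
t=5: arr=0 -> substrate=0 bound=4 product=4
t=6: arr=0 -> substrate=0 bound=4 product=4
t=7: arr=3 -> substrate=3 bound=4 product=4
t=8: arr=1 -> substrate=3 bound=4 product=5
t=9: arr=0 -> substrate=0 bound=4 product=8
t=10: arr=2 -> substrate=2 bound=4 product=8
t=11: arr=1 -> substrate=3 bound=4 product=8
t=12: arr=3 -> substrate=5 bound=4 product=9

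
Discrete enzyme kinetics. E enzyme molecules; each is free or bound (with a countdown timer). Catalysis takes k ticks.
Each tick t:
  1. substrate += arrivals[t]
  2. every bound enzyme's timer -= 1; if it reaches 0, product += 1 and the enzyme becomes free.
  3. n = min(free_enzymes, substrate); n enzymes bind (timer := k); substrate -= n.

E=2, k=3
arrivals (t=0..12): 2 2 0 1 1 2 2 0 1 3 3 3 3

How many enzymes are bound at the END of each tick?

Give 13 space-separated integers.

t=0: arr=2 -> substrate=0 bound=2 product=0
t=1: arr=2 -> substrate=2 bound=2 product=0
t=2: arr=0 -> substrate=2 bound=2 product=0
t=3: arr=1 -> substrate=1 bound=2 product=2
t=4: arr=1 -> substrate=2 bound=2 product=2
t=5: arr=2 -> substrate=4 bound=2 product=2
t=6: arr=2 -> substrate=4 bound=2 product=4
t=7: arr=0 -> substrate=4 bound=2 product=4
t=8: arr=1 -> substrate=5 bound=2 product=4
t=9: arr=3 -> substrate=6 bound=2 product=6
t=10: arr=3 -> substrate=9 bound=2 product=6
t=11: arr=3 -> substrate=12 bound=2 product=6
t=12: arr=3 -> substrate=13 bound=2 product=8

Answer: 2 2 2 2 2 2 2 2 2 2 2 2 2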